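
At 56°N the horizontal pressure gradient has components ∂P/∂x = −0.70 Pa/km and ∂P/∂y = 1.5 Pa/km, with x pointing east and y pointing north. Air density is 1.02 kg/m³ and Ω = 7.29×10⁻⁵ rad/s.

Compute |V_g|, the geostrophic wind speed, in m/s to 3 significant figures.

13.4 m/s

Coriolis parameter at 56°N:
f = 2Ω sin φ = 2 × 7.29×10⁻⁵ × sin 56° = 1.21×10⁻⁴ s⁻¹
Component geostrophic relations (x east, y north):
u_g = −(1/(fρ)) ∂P/∂y,  v_g = (1/(fρ)) ∂P/∂x
u_g = −(1.5×10⁻³)/(1.21×10⁻⁴ × 1.02) = −12.2 m/s;  v_g = (−0.70×10⁻³)/(1.21×10⁻⁴ × 1.02) = −5.68 m/s
|V_g| = √(u_g² + v_g²) = 13.4 m/s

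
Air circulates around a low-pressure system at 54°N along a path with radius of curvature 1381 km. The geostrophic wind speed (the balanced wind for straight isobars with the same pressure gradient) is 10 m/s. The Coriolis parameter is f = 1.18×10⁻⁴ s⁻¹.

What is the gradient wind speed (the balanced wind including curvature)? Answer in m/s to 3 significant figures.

9.45 m/s

Around a low, centrifugal force acts outward with Coriolis, so pressure-gradient force balances both:
(1/ρ)|∂P/∂n| = fV + V²/R  →  V² + fR·V − fR·V_g = 0
With fR = 1.18×10⁻⁴ × 1381×10³ m = 163 m/s:
V = [−fR + √((fR)² + 4 fR V_g)]/2 = [−163 + √(163² + 4×163×10)]/2 = 9.45 m/s
Subgeostrophic (V < V_g = 10 m/s), as expected around a low.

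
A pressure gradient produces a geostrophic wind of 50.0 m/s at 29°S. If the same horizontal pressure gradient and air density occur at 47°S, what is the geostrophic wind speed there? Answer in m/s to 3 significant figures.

With the same pressure gradient and density, V_g ∝ 1/f ∝ 1/sin φ.
V₂ = V₁ · sin φ₁ / sin φ₂ = 50.0 × sin 29° / sin 47°
V₂ = 50.0 × 0.4848/0.7314 = 33.1 m/s

33.1 m/s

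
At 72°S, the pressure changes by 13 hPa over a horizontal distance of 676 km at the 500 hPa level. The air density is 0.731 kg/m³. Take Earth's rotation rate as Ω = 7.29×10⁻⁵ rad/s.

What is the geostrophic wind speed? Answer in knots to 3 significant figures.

Coriolis parameter at 72°S:
f = 2Ω sin φ = 2 × 7.29×10⁻⁵ × sin 72° = 1.39×10⁻⁴ s⁻¹
Pressure gradient: |∂P/∂n| = 1300 Pa / 676000 m = 1.92×10⁻³ Pa/m
Geostrophic balance (pressure-gradient force = Coriolis force):
V_g = (1/(fρ)) |∂P/∂n| = 1.92×10⁻³ / (1.39×10⁻⁴ × 0.731) = 19.0 m/s
Converting: 19.0 m/s × 1.944 = 36.9 knots

36.9 knots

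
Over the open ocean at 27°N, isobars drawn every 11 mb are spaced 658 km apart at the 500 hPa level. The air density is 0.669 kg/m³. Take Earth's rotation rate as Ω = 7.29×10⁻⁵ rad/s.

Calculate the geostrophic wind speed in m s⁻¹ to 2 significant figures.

Coriolis parameter at 27°N:
f = 2Ω sin φ = 2 × 7.29×10⁻⁵ × sin 27° = 6.62×10⁻⁵ s⁻¹
Pressure gradient: |∂P/∂n| = 1100 Pa / 658000 m = 1.67×10⁻³ Pa/m
Geostrophic balance (pressure-gradient force = Coriolis force):
V_g = (1/(fρ)) |∂P/∂n| = 1.67×10⁻³ / (6.62×10⁻⁵ × 0.669) = 37.8 m/s

38 m s⁻¹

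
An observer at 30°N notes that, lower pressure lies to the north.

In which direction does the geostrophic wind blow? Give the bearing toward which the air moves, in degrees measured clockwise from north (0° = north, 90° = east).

090°

The pressure-gradient force points toward the north (bearing 000°).
Geostrophic balance: in the Northern Hemisphere the Coriolis force deflects motion to the right, so the geostrophic wind blows 90° to the right of the pressure-gradient force (low pressure on the left).
Rotating 000° by 90° clockwise gives 090° — the wind blows toward the east.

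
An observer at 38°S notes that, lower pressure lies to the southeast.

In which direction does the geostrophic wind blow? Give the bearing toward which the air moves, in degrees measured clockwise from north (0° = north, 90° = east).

The pressure-gradient force points toward the southeast (bearing 135°).
Geostrophic balance: in the Southern Hemisphere the Coriolis force deflects motion to the left, so the geostrophic wind blows 90° to the left of the pressure-gradient force (low pressure on the right).
Rotating 135° by 90° counterclockwise gives 045° — the wind blows toward the northeast.

045°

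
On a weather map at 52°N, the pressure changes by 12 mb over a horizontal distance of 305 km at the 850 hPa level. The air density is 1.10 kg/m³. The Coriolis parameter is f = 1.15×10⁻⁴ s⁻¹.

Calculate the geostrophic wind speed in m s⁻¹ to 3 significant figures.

31.1 m s⁻¹

Pressure gradient: |∂P/∂n| = 1200 Pa / 305000 m = 3.93×10⁻³ Pa/m
Geostrophic balance (pressure-gradient force = Coriolis force):
V_g = (1/(fρ)) |∂P/∂n| = 3.93×10⁻³ / (1.15×10⁻⁴ × 1.10) = 31.1 m/s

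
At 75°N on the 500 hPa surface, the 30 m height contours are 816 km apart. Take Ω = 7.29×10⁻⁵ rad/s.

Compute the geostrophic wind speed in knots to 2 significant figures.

5.0 knots

Coriolis parameter at 75°N:
f = 2Ω sin φ = 2 × 7.29×10⁻⁵ × sin 75° = 1.41×10⁻⁴ s⁻¹
Height gradient: |∂Z/∂n| = 30 m / 816000 m = 3.68×10⁻⁵
On a pressure surface, geostrophic balance gives V_g = (g/f)|∂Z/∂n|:
V_g = 9.81 × 3.68×10⁻⁵ / 1.41×10⁻⁴ = 2.56 m/s
Converting: 2.56 m/s × 1.944 = 5.0 knots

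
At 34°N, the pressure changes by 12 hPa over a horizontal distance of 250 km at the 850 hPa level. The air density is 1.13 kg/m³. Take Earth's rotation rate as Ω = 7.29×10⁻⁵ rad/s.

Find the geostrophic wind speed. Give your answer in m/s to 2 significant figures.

52 m/s

Coriolis parameter at 34°N:
f = 2Ω sin φ = 2 × 7.29×10⁻⁵ × sin 34° = 8.15×10⁻⁵ s⁻¹
Pressure gradient: |∂P/∂n| = 1200 Pa / 250000 m = 4.80×10⁻³ Pa/m
Geostrophic balance (pressure-gradient force = Coriolis force):
V_g = (1/(fρ)) |∂P/∂n| = 4.80×10⁻³ / (8.15×10⁻⁵ × 1.13) = 52.1 m/s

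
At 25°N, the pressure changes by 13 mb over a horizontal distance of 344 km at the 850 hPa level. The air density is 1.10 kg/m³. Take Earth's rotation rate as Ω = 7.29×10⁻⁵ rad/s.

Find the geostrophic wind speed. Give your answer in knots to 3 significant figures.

108 knots

Coriolis parameter at 25°N:
f = 2Ω sin φ = 2 × 7.29×10⁻⁵ × sin 25° = 6.16×10⁻⁵ s⁻¹
Pressure gradient: |∂P/∂n| = 1300 Pa / 344000 m = 3.78×10⁻³ Pa/m
Geostrophic balance (pressure-gradient force = Coriolis force):
V_g = (1/(fρ)) |∂P/∂n| = 3.78×10⁻³ / (6.16×10⁻⁵ × 1.10) = 55.8 m/s
Converting: 55.8 m/s × 1.944 = 108 knots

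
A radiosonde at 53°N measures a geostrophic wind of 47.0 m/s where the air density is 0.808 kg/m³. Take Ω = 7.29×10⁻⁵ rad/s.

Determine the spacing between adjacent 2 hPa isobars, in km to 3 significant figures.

Coriolis parameter at 53°N:
f = 2Ω sin φ = 2 × 7.29×10⁻⁵ × sin 53° = 1.16×10⁻⁴ s⁻¹
Geostrophic balance rearranged: |∂P/∂n| = f ρ V_g
|∂P/∂n| = 1.16×10⁻⁴ × 0.808 × 47.0 = 4.42×10⁻³ Pa/m
Isobar spacing: Δn = ΔP/|∂P/∂n| = 200 Pa / 4.42×10⁻³ Pa/m = 45229 m ≈ 45.2 km

45.2 km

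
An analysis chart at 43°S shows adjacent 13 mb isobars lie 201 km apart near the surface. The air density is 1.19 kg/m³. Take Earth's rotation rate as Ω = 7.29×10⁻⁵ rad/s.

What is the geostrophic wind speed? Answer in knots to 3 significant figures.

Coriolis parameter at 43°S:
f = 2Ω sin φ = 2 × 7.29×10⁻⁵ × sin 43° = 9.94×10⁻⁵ s⁻¹
Pressure gradient: |∂P/∂n| = 1300 Pa / 201000 m = 6.47×10⁻³ Pa/m
Geostrophic balance (pressure-gradient force = Coriolis force):
V_g = (1/(fρ)) |∂P/∂n| = 6.47×10⁻³ / (9.94×10⁻⁵ × 1.19) = 54.7 m/s
Converting: 54.7 m/s × 1.944 = 106 knots

106 knots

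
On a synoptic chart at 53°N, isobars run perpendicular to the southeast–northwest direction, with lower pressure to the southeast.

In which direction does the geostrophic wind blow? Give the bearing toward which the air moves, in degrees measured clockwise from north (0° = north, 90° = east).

The pressure-gradient force points toward the southeast (bearing 135°).
Geostrophic balance: in the Northern Hemisphere the Coriolis force deflects motion to the right, so the geostrophic wind blows 90° to the right of the pressure-gradient force (low pressure on the left).
Rotating 135° by 90° clockwise gives 225° — the wind blows toward the southwest.

225°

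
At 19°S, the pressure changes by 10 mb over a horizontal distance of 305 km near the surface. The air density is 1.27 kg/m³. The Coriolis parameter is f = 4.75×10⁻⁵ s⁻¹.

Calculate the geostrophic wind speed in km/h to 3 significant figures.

196 km/h

Pressure gradient: |∂P/∂n| = 1000 Pa / 305000 m = 3.28×10⁻³ Pa/m
Geostrophic balance (pressure-gradient force = Coriolis force):
V_g = (1/(fρ)) |∂P/∂n| = 3.28×10⁻³ / (4.75×10⁻⁵ × 1.27) = 54.4 m/s
Converting: 54.4 m/s × 3.6 = 196 km/h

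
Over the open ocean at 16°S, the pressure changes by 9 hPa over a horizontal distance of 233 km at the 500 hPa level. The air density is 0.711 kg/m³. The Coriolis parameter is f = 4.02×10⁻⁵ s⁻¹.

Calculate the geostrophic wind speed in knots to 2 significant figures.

260 knots

Pressure gradient: |∂P/∂n| = 900 Pa / 233000 m = 3.86×10⁻³ Pa/m
Geostrophic balance (pressure-gradient force = Coriolis force):
V_g = (1/(fρ)) |∂P/∂n| = 3.86×10⁻³ / (4.02×10⁻⁵ × 0.711) = 135 m/s
Converting: 135 m/s × 1.944 = 260 knots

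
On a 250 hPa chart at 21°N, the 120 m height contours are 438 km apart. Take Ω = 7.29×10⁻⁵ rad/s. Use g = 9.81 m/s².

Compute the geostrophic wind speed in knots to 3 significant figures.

100.0 knots

Coriolis parameter at 21°N:
f = 2Ω sin φ = 2 × 7.29×10⁻⁵ × sin 21° = 5.23×10⁻⁵ s⁻¹
Height gradient: |∂Z/∂n| = 120 m / 438000 m = 2.74×10⁻⁴
On a pressure surface, geostrophic balance gives V_g = (g/f)|∂Z/∂n|:
V_g = 9.81 × 2.74×10⁻⁴ / 5.23×10⁻⁵ = 51.4 m/s
Converting: 51.4 m/s × 1.944 = 100.0 knots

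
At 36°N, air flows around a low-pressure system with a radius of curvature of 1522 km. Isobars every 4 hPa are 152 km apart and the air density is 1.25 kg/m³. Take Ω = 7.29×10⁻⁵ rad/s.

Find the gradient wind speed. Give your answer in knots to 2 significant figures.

41 knots

Coriolis parameter at 36°N:
f = 2Ω sin φ = 2 × 7.29×10⁻⁵ × sin 36° = 8.57×10⁻⁵ s⁻¹
Pressure gradient: |∂P/∂n| = 400 Pa / 152000 m = 2.63×10⁻³ Pa/m
Geostrophic speed: V_g = |∂P/∂n|/(fρ) = 2.63×10⁻³/(8.57×10⁻⁵ × 1.25) = 24.6 m/s
Around a low, centrifugal force acts outward with Coriolis, so pressure-gradient force balances both:
(1/ρ)|∂P/∂n| = fV + V²/R  →  V² + fR·V − fR·V_g = 0
With fR = 8.57×10⁻⁵ × 1522×10³ m = 130 m/s:
V = [−fR + √((fR)² + 4 fR V_g)]/2 = [−130 + √(130² + 4×130×24.6)]/2 = 21.1 m/s
Subgeostrophic (V < V_g = 24.6 m/s), as expected around a low.
Converting: 21.1 m/s × 1.944 = 41 knots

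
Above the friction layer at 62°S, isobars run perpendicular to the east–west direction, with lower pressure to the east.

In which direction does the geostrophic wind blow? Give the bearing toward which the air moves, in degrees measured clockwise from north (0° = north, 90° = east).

The pressure-gradient force points toward the east (bearing 090°).
Geostrophic balance: in the Southern Hemisphere the Coriolis force deflects motion to the left, so the geostrophic wind blows 90° to the left of the pressure-gradient force (low pressure on the right).
Rotating 090° by 90° counterclockwise gives 000° — the wind blows toward the north.

000°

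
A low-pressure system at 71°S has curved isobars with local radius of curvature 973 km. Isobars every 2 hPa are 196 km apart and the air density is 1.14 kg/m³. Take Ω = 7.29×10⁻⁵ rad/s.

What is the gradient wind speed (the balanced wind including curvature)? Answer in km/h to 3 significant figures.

22.3 km/h

Coriolis parameter at 71°S:
f = 2Ω sin φ = 2 × 7.29×10⁻⁵ × sin 71° = 1.38×10⁻⁴ s⁻¹
Pressure gradient: |∂P/∂n| = 200 Pa / 196000 m = 1.02×10⁻³ Pa/m
Geostrophic speed: V_g = |∂P/∂n|/(fρ) = 1.02×10⁻³/(1.38×10⁻⁴ × 1.14) = 6.49 m/s
Around a low, centrifugal force acts outward with Coriolis, so pressure-gradient force balances both:
(1/ρ)|∂P/∂n| = fV + V²/R  →  V² + fR·V − fR·V_g = 0
With fR = 1.38×10⁻⁴ × 973×10³ m = 134 m/s:
V = [−fR + √((fR)² + 4 fR V_g)]/2 = [−134 + √(134² + 4×134×6.49)]/2 = 6.21 m/s
Subgeostrophic (V < V_g = 6.49 m/s), as expected around a low.
Converting: 6.21 m/s × 3.6 = 22.3 km/h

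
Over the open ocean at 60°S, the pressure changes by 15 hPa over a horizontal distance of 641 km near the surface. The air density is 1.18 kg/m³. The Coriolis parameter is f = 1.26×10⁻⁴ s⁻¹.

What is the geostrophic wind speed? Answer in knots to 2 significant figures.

Pressure gradient: |∂P/∂n| = 1500 Pa / 641000 m = 2.34×10⁻³ Pa/m
Geostrophic balance (pressure-gradient force = Coriolis force):
V_g = (1/(fρ)) |∂P/∂n| = 2.34×10⁻³ / (1.26×10⁻⁴ × 1.18) = 15.7 m/s
Converting: 15.7 m/s × 1.944 = 31 knots

31 knots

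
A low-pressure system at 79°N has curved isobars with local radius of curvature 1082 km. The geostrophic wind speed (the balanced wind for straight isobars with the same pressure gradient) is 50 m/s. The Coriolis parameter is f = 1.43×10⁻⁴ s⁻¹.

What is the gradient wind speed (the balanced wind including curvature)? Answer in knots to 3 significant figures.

Around a low, centrifugal force acts outward with Coriolis, so pressure-gradient force balances both:
(1/ρ)|∂P/∂n| = fV + V²/R  →  V² + fR·V − fR·V_g = 0
With fR = 1.43×10⁻⁴ × 1082×10³ m = 155 m/s:
V = [−fR + √((fR)² + 4 fR V_g)]/2 = [−155 + √(155² + 4×155×50)]/2 = 39.8 m/s
Subgeostrophic (V < V_g = 50 m/s), as expected around a low.
Converting: 39.8 m/s × 1.944 = 77.3 knots

77.3 knots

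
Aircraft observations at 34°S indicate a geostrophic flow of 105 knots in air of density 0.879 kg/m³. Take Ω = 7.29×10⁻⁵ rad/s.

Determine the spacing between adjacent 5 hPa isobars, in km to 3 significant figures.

Coriolis parameter at 34°S:
f = 2Ω sin φ = 2 × 7.29×10⁻⁵ × sin 34° = 8.15×10⁻⁵ s⁻¹
Wind speed in SI: 105 knots = 54.0 m/s
Geostrophic balance rearranged: |∂P/∂n| = f ρ V_g
|∂P/∂n| = 8.15×10⁻⁵ × 0.879 × 54.0 = 3.87×10⁻³ Pa/m
Isobar spacing: Δn = ΔP/|∂P/∂n| = 500 Pa / 3.87×10⁻³ Pa/m = 129162 m ≈ 129 km

129 km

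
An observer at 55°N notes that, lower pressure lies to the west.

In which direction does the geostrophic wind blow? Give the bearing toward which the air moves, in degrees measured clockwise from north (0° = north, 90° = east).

The pressure-gradient force points toward the west (bearing 270°).
Geostrophic balance: in the Northern Hemisphere the Coriolis force deflects motion to the right, so the geostrophic wind blows 90° to the right of the pressure-gradient force (low pressure on the left).
Rotating 270° by 90° clockwise gives 000° — the wind blows toward the north.

000°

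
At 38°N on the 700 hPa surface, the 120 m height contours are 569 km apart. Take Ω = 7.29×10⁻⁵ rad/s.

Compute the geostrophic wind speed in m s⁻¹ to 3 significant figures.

23.0 m s⁻¹

Coriolis parameter at 38°N:
f = 2Ω sin φ = 2 × 7.29×10⁻⁵ × sin 38° = 8.98×10⁻⁵ s⁻¹
Height gradient: |∂Z/∂n| = 120 m / 569000 m = 2.11×10⁻⁴
On a pressure surface, geostrophic balance gives V_g = (g/f)|∂Z/∂n|:
V_g = 9.81 × 2.11×10⁻⁴ / 8.98×10⁻⁵ = 23.0 m/s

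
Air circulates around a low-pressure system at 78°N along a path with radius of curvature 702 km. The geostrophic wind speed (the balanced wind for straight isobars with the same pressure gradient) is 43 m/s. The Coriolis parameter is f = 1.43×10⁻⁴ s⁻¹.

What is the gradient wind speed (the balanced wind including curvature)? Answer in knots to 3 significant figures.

Around a low, centrifugal force acts outward with Coriolis, so pressure-gradient force balances both:
(1/ρ)|∂P/∂n| = fV + V²/R  →  V² + fR·V − fR·V_g = 0
With fR = 1.43×10⁻⁴ × 702×10³ m = 100 m/s:
V = [−fR + √((fR)² + 4 fR V_g)]/2 = [−100 + √(100² + 4×100×43)]/2 = 32.5 m/s
Subgeostrophic (V < V_g = 43 m/s), as expected around a low.
Converting: 32.5 m/s × 1.944 = 63.1 knots

63.1 knots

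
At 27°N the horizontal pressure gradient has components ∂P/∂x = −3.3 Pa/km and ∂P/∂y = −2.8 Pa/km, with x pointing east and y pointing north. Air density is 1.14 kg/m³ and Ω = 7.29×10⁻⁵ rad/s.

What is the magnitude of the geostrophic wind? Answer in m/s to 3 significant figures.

57.4 m/s

Coriolis parameter at 27°N:
f = 2Ω sin φ = 2 × 7.29×10⁻⁵ × sin 27° = 6.62×10⁻⁵ s⁻¹
Component geostrophic relations (x east, y north):
u_g = −(1/(fρ)) ∂P/∂y,  v_g = (1/(fρ)) ∂P/∂x
u_g = −(−2.8×10⁻³)/(6.62×10⁻⁵ × 1.14) = 37.1 m/s;  v_g = (−3.3×10⁻³)/(6.62×10⁻⁵ × 1.14) = −43.7 m/s
|V_g| = √(u_g² + v_g²) = 57.4 m/s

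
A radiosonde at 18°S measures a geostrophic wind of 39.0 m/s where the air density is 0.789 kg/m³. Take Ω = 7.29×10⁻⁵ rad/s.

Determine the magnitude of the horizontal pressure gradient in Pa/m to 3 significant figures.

1.39×10⁻³ Pa/m

Coriolis parameter at 18°S:
f = 2Ω sin φ = 2 × 7.29×10⁻⁵ × sin 18° = 4.51×10⁻⁵ s⁻¹
Geostrophic balance rearranged: |∂P/∂n| = f ρ V_g
|∂P/∂n| = 4.51×10⁻⁵ × 0.789 × 39.0 = 1.39×10⁻³ Pa/m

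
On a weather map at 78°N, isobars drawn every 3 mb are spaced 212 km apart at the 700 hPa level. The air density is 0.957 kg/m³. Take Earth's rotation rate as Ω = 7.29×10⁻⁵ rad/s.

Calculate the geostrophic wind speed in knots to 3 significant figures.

Coriolis parameter at 78°N:
f = 2Ω sin φ = 2 × 7.29×10⁻⁵ × sin 78° = 1.43×10⁻⁴ s⁻¹
Pressure gradient: |∂P/∂n| = 300 Pa / 212000 m = 1.42×10⁻³ Pa/m
Geostrophic balance (pressure-gradient force = Coriolis force):
V_g = (1/(fρ)) |∂P/∂n| = 1.42×10⁻³ / (1.43×10⁻⁴ × 0.957) = 10.4 m/s
Converting: 10.4 m/s × 1.944 = 20.2 knots

20.2 knots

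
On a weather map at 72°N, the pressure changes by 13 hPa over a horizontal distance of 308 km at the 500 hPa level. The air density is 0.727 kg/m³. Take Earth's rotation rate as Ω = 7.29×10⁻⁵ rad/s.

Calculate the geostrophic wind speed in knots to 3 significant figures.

81.4 knots

Coriolis parameter at 72°N:
f = 2Ω sin φ = 2 × 7.29×10⁻⁵ × sin 72° = 1.39×10⁻⁴ s⁻¹
Pressure gradient: |∂P/∂n| = 1300 Pa / 308000 m = 4.22×10⁻³ Pa/m
Geostrophic balance (pressure-gradient force = Coriolis force):
V_g = (1/(fρ)) |∂P/∂n| = 4.22×10⁻³ / (1.39×10⁻⁴ × 0.727) = 41.9 m/s
Converting: 41.9 m/s × 1.944 = 81.4 knots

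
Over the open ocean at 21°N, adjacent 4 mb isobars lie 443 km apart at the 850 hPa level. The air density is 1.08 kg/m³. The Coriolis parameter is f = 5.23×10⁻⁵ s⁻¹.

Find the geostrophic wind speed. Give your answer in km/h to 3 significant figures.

Pressure gradient: |∂P/∂n| = 400 Pa / 443000 m = 9.03×10⁻⁴ Pa/m
Geostrophic balance (pressure-gradient force = Coriolis force):
V_g = (1/(fρ)) |∂P/∂n| = 9.03×10⁻⁴ / (5.23×10⁻⁵ × 1.08) = 16.0 m/s
Converting: 16.0 m/s × 3.6 = 57.5 km/h

57.5 km/h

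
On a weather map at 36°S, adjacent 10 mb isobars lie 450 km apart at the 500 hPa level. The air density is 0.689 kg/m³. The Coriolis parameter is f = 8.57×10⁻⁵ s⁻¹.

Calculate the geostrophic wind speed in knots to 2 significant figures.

Pressure gradient: |∂P/∂n| = 1000 Pa / 450000 m = 2.22×10⁻³ Pa/m
Geostrophic balance (pressure-gradient force = Coriolis force):
V_g = (1/(fρ)) |∂P/∂n| = 2.22×10⁻³ / (8.57×10⁻⁵ × 0.689) = 37.6 m/s
Converting: 37.6 m/s × 1.944 = 73 knots

73 knots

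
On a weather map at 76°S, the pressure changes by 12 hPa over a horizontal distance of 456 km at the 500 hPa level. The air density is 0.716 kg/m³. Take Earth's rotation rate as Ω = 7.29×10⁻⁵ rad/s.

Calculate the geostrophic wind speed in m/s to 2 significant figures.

Coriolis parameter at 76°S:
f = 2Ω sin φ = 2 × 7.29×10⁻⁵ × sin 76° = 1.41×10⁻⁴ s⁻¹
Pressure gradient: |∂P/∂n| = 1200 Pa / 456000 m = 2.63×10⁻³ Pa/m
Geostrophic balance (pressure-gradient force = Coriolis force):
V_g = (1/(fρ)) |∂P/∂n| = 2.63×10⁻³ / (1.41×10⁻⁴ × 0.716) = 26.0 m/s

26 m/s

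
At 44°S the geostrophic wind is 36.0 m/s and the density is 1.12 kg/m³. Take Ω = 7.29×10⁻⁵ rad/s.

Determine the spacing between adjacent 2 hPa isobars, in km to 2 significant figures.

Coriolis parameter at 44°S:
f = 2Ω sin φ = 2 × 7.29×10⁻⁵ × sin 44° = 1.01×10⁻⁴ s⁻¹
Geostrophic balance rearranged: |∂P/∂n| = f ρ V_g
|∂P/∂n| = 1.01×10⁻⁴ × 1.12 × 36.0 = 4.08×10⁻³ Pa/m
Isobar spacing: Δn = ΔP/|∂P/∂n| = 200 Pa / 4.08×10⁻³ Pa/m = 48976 m ≈ 49 km

49 km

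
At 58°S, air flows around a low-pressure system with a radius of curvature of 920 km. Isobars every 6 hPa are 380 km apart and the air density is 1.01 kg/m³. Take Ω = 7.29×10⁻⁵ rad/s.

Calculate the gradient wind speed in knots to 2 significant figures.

22 knots

Coriolis parameter at 58°S:
f = 2Ω sin φ = 2 × 7.29×10⁻⁵ × sin 58° = 1.24×10⁻⁴ s⁻¹
Pressure gradient: |∂P/∂n| = 600 Pa / 380000 m = 1.58×10⁻³ Pa/m
Geostrophic speed: V_g = |∂P/∂n|/(fρ) = 1.58×10⁻³/(1.24×10⁻⁴ × 1.01) = 12.6 m/s
Around a low, centrifugal force acts outward with Coriolis, so pressure-gradient force balances both:
(1/ρ)|∂P/∂n| = fV + V²/R  →  V² + fR·V − fR·V_g = 0
With fR = 1.24×10⁻⁴ × 920×10³ m = 114 m/s:
V = [−fR + √((fR)² + 4 fR V_g)]/2 = [−114 + √(114² + 4×114×12.6)]/2 = 11.5 m/s
Subgeostrophic (V < V_g = 12.6 m/s), as expected around a low.
Converting: 11.5 m/s × 1.944 = 22 knots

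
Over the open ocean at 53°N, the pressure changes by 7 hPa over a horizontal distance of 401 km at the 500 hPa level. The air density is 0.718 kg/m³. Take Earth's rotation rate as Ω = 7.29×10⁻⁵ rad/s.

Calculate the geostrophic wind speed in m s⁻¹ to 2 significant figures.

Coriolis parameter at 53°N:
f = 2Ω sin φ = 2 × 7.29×10⁻⁵ × sin 53° = 1.16×10⁻⁴ s⁻¹
Pressure gradient: |∂P/∂n| = 700 Pa / 401000 m = 1.75×10⁻³ Pa/m
Geostrophic balance (pressure-gradient force = Coriolis force):
V_g = (1/(fρ)) |∂P/∂n| = 1.75×10⁻³ / (1.16×10⁻⁴ × 0.718) = 20.9 m/s

21 m s⁻¹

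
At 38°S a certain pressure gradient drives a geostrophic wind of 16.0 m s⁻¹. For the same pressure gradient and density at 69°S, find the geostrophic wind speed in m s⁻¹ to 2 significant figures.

With the same pressure gradient and density, V_g ∝ 1/f ∝ 1/sin φ.
V₂ = V₁ · sin φ₁ / sin φ₂ = 16.0 × sin 38° / sin 69°
V₂ = 16.0 × 0.6157/0.9336 = 11 m s⁻¹

11 m s⁻¹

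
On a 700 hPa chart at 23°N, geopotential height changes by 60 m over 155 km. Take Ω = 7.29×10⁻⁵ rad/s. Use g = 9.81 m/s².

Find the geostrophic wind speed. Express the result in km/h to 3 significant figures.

240 km/h

Coriolis parameter at 23°N:
f = 2Ω sin φ = 2 × 7.29×10⁻⁵ × sin 23° = 5.70×10⁻⁵ s⁻¹
Height gradient: |∂Z/∂n| = 60 m / 155000 m = 3.87×10⁻⁴
On a pressure surface, geostrophic balance gives V_g = (g/f)|∂Z/∂n|:
V_g = 9.81 × 3.87×10⁻⁴ / 5.70×10⁻⁵ = 66.7 m/s
Converting: 66.7 m/s × 3.6 = 240 km/h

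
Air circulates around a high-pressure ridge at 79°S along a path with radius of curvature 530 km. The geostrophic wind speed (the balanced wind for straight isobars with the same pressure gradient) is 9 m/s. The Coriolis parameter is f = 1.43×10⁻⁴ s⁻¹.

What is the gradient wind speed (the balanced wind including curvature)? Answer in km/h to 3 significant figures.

37.6 km/h

Around a high, pressure-gradient force acts outward with centrifugal, so Coriolis balances both:
fV = (1/ρ)|∂P/∂n| + V²/R  →  V² − fR·V + fR·V_g = 0
With fR = 1.43×10⁻⁴ × 530×10³ m = 75.8 m/s:
V = [fR − √((fR)² − 4 fR V_g)]/2 = [75.8 − √(75.8² − 4×75.8×9)]/2 = 10.4 m/s
Supergeostrophic (V > V_g = 9 m/s), as expected around a high.
Converting: 10.4 m/s × 3.6 = 37.6 km/h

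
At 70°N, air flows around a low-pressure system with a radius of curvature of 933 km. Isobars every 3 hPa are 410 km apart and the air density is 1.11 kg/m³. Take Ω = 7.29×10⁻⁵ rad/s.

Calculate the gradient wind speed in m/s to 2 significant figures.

Coriolis parameter at 70°N:
f = 2Ω sin φ = 2 × 7.29×10⁻⁵ × sin 70° = 1.37×10⁻⁴ s⁻¹
Pressure gradient: |∂P/∂n| = 300 Pa / 410000 m = 7.32×10⁻⁴ Pa/m
Geostrophic speed: V_g = |∂P/∂n|/(fρ) = 7.32×10⁻⁴/(1.37×10⁻⁴ × 1.11) = 4.81 m/s
Around a low, centrifugal force acts outward with Coriolis, so pressure-gradient force balances both:
(1/ρ)|∂P/∂n| = fV + V²/R  →  V² + fR·V − fR·V_g = 0
With fR = 1.37×10⁻⁴ × 933×10³ m = 128 m/s:
V = [−fR + √((fR)² + 4 fR V_g)]/2 = [−128 + √(128² + 4×128×4.81)]/2 = 4.64 m/s
Subgeostrophic (V < V_g = 4.81 m/s), as expected around a low.

4.6 m/s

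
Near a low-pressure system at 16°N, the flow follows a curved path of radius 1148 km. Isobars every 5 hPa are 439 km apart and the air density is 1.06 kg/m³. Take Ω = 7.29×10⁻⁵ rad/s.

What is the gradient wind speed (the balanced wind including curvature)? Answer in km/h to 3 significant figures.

Coriolis parameter at 16°N:
f = 2Ω sin φ = 2 × 7.29×10⁻⁵ × sin 16° = 4.02×10⁻⁵ s⁻¹
Pressure gradient: |∂P/∂n| = 500 Pa / 439000 m = 1.14×10⁻³ Pa/m
Geostrophic speed: V_g = |∂P/∂n|/(fρ) = 1.14×10⁻³/(4.02×10⁻⁵ × 1.06) = 26.7 m/s
Around a low, centrifugal force acts outward with Coriolis, so pressure-gradient force balances both:
(1/ρ)|∂P/∂n| = fV + V²/R  →  V² + fR·V − fR·V_g = 0
With fR = 4.02×10⁻⁵ × 1148×10³ m = 46.1 m/s:
V = [−fR + √((fR)² + 4 fR V_g)]/2 = [−46.1 + √(46.1² + 4×46.1×26.7)]/2 = 19 m/s
Subgeostrophic (V < V_g = 26.7 m/s), as expected around a low.
Converting: 19 m/s × 3.6 = 68.2 km/h

68.2 km/h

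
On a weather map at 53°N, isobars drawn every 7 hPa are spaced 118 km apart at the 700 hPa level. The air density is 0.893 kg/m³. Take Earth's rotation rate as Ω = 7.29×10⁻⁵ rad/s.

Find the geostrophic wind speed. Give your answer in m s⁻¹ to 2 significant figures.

57 m s⁻¹

Coriolis parameter at 53°N:
f = 2Ω sin φ = 2 × 7.29×10⁻⁵ × sin 53° = 1.16×10⁻⁴ s⁻¹
Pressure gradient: |∂P/∂n| = 700 Pa / 118000 m = 5.93×10⁻³ Pa/m
Geostrophic balance (pressure-gradient force = Coriolis force):
V_g = (1/(fρ)) |∂P/∂n| = 5.93×10⁻³ / (1.16×10⁻⁴ × 0.893) = 57.1 m/s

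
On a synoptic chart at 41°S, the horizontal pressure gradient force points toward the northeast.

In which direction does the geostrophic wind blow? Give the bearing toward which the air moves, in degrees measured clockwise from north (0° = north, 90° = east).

The pressure-gradient force points toward the northeast (bearing 045°).
Geostrophic balance: in the Southern Hemisphere the Coriolis force deflects motion to the left, so the geostrophic wind blows 90° to the left of the pressure-gradient force (low pressure on the right).
Rotating 045° by 90° counterclockwise gives 315° — the wind blows toward the northwest.

315°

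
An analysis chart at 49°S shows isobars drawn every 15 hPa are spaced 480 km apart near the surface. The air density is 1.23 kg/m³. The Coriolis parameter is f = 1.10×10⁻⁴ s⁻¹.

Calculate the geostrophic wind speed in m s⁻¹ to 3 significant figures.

Pressure gradient: |∂P/∂n| = 1500 Pa / 480000 m = 3.12×10⁻³ Pa/m
Geostrophic balance (pressure-gradient force = Coriolis force):
V_g = (1/(fρ)) |∂P/∂n| = 3.12×10⁻³ / (1.10×10⁻⁴ × 1.23) = 23.1 m/s

23.1 m s⁻¹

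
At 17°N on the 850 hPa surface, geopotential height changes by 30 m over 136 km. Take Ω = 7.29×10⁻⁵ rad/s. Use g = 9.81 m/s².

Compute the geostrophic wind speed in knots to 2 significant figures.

Coriolis parameter at 17°N:
f = 2Ω sin φ = 2 × 7.29×10⁻⁵ × sin 17° = 4.26×10⁻⁵ s⁻¹
Height gradient: |∂Z/∂n| = 30 m / 136000 m = 2.21×10⁻⁴
On a pressure surface, geostrophic balance gives V_g = (g/f)|∂Z/∂n|:
V_g = 9.81 × 2.21×10⁻⁴ / 4.26×10⁻⁵ = 50.8 m/s
Converting: 50.8 m/s × 1.944 = 99 knots

99 knots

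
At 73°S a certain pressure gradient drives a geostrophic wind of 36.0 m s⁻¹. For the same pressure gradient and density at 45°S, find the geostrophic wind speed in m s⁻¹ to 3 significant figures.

With the same pressure gradient and density, V_g ∝ 1/f ∝ 1/sin φ.
V₂ = V₁ · sin φ₁ / sin φ₂ = 36.0 × sin 73° / sin 45°
V₂ = 36.0 × 0.9563/0.7071 = 48.7 m s⁻¹

48.7 m s⁻¹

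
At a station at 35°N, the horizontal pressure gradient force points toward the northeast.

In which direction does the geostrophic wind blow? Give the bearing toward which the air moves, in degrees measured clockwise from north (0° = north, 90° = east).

The pressure-gradient force points toward the northeast (bearing 045°).
Geostrophic balance: in the Northern Hemisphere the Coriolis force deflects motion to the right, so the geostrophic wind blows 90° to the right of the pressure-gradient force (low pressure on the left).
Rotating 045° by 90° clockwise gives 135° — the wind blows toward the southeast.

135°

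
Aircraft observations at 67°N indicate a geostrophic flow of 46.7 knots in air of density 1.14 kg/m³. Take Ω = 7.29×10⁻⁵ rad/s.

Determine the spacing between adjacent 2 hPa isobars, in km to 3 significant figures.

Coriolis parameter at 67°N:
f = 2Ω sin φ = 2 × 7.29×10⁻⁵ × sin 67° = 1.34×10⁻⁴ s⁻¹
Wind speed in SI: 46.7 knots = 24.0 m/s
Geostrophic balance rearranged: |∂P/∂n| = f ρ V_g
|∂P/∂n| = 1.34×10⁻⁴ × 1.14 × 24.0 = 3.68×10⁻³ Pa/m
Isobar spacing: Δn = ΔP/|∂P/∂n| = 200 Pa / 3.68×10⁻³ Pa/m = 54411 m ≈ 54.4 km

54.4 km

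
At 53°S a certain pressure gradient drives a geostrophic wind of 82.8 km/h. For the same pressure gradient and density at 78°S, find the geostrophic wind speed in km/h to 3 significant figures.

With the same pressure gradient and density, V_g ∝ 1/f ∝ 1/sin φ.
V₂ = V₁ · sin φ₁ / sin φ₂ = 82.8 × sin 53° / sin 78°
V₂ = 82.8 × 0.7986/0.9781 = 67.6 km/h

67.6 km/h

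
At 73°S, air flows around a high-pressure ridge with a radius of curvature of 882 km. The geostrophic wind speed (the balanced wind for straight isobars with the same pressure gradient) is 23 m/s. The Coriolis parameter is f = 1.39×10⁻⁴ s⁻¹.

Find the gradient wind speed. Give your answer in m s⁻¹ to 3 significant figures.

30.7 m s⁻¹

Around a high, pressure-gradient force acts outward with centrifugal, so Coriolis balances both:
fV = (1/ρ)|∂P/∂n| + V²/R  →  V² − fR·V + fR·V_g = 0
With fR = 1.39×10⁻⁴ × 882×10³ m = 123 m/s:
V = [fR − √((fR)² − 4 fR V_g)]/2 = [123 − √(123² − 4×123×23)]/2 = 30.7 m/s
Supergeostrophic (V > V_g = 23 m/s), as expected around a high.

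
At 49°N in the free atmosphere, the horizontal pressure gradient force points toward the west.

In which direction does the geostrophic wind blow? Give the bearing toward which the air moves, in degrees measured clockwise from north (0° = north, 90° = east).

The pressure-gradient force points toward the west (bearing 270°).
Geostrophic balance: in the Northern Hemisphere the Coriolis force deflects motion to the right, so the geostrophic wind blows 90° to the right of the pressure-gradient force (low pressure on the left).
Rotating 270° by 90° clockwise gives 000° — the wind blows toward the north.

000°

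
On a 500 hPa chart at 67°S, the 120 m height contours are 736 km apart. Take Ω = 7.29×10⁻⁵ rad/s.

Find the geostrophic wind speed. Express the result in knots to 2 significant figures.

23 knots

Coriolis parameter at 67°S:
f = 2Ω sin φ = 2 × 7.29×10⁻⁵ × sin 67° = 1.34×10⁻⁴ s⁻¹
Height gradient: |∂Z/∂n| = 120 m / 736000 m = 1.63×10⁻⁴
On a pressure surface, geostrophic balance gives V_g = (g/f)|∂Z/∂n|:
V_g = 9.81 × 1.63×10⁻⁴ / 1.34×10⁻⁴ = 11.9 m/s
Converting: 11.9 m/s × 1.944 = 23 knots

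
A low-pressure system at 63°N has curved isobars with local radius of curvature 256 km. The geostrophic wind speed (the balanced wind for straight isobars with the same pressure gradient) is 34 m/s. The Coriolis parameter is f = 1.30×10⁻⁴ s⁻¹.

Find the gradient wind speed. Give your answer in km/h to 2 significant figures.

Around a low, centrifugal force acts outward with Coriolis, so pressure-gradient force balances both:
(1/ρ)|∂P/∂n| = fV + V²/R  →  V² + fR·V − fR·V_g = 0
With fR = 1.30×10⁻⁴ × 256×10³ m = 33.3 m/s:
V = [−fR + √((fR)² + 4 fR V_g)]/2 = [−33.3 + √(33.3² + 4×33.3×34)]/2 = 20.9 m/s
Subgeostrophic (V < V_g = 34 m/s), as expected around a low.
Converting: 20.9 m/s × 3.6 = 75 km/h

75 km/h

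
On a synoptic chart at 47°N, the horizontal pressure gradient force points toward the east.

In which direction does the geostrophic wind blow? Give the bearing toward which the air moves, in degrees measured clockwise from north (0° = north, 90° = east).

The pressure-gradient force points toward the east (bearing 090°).
Geostrophic balance: in the Northern Hemisphere the Coriolis force deflects motion to the right, so the geostrophic wind blows 90° to the right of the pressure-gradient force (low pressure on the left).
Rotating 090° by 90° clockwise gives 180° — the wind blows toward the south.

180°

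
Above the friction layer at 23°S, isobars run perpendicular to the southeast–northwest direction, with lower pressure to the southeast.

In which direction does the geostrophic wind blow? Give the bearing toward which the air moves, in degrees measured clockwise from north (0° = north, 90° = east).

The pressure-gradient force points toward the southeast (bearing 135°).
Geostrophic balance: in the Southern Hemisphere the Coriolis force deflects motion to the left, so the geostrophic wind blows 90° to the left of the pressure-gradient force (low pressure on the right).
Rotating 135° by 90° counterclockwise gives 045° — the wind blows toward the northeast.

045°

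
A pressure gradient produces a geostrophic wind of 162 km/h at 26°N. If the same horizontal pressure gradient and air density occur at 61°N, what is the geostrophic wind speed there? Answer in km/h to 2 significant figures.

With the same pressure gradient and density, V_g ∝ 1/f ∝ 1/sin φ.
V₂ = V₁ · sin φ₁ / sin φ₂ = 162 × sin 26° / sin 61°
V₂ = 162 × 0.4384/0.8746 = 81 km/h

81 km/h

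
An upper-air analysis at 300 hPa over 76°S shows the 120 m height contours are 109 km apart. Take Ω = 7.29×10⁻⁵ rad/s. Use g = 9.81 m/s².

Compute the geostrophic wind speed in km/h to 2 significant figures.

270 km/h

Coriolis parameter at 76°S:
f = 2Ω sin φ = 2 × 7.29×10⁻⁵ × sin 76° = 1.41×10⁻⁴ s⁻¹
Height gradient: |∂Z/∂n| = 120 m / 109000 m = 1.10×10⁻³
On a pressure surface, geostrophic balance gives V_g = (g/f)|∂Z/∂n|:
V_g = 9.81 × 1.10×10⁻³ / 1.41×10⁻⁴ = 76.3 m/s
Converting: 76.3 m/s × 3.6 = 270 km/h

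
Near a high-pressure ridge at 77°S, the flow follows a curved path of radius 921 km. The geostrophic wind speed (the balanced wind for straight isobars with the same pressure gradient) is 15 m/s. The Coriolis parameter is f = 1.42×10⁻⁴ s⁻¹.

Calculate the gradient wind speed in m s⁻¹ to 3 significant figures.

Around a high, pressure-gradient force acts outward with centrifugal, so Coriolis balances both:
fV = (1/ρ)|∂P/∂n| + V²/R  →  V² − fR·V + fR·V_g = 0
With fR = 1.42×10⁻⁴ × 921×10³ m = 131 m/s:
V = [fR − √((fR)² − 4 fR V_g)]/2 = [131 − √(131² − 4×131×15)]/2 = 17.3 m/s
Supergeostrophic (V > V_g = 15 m/s), as expected around a high.

17.3 m s⁻¹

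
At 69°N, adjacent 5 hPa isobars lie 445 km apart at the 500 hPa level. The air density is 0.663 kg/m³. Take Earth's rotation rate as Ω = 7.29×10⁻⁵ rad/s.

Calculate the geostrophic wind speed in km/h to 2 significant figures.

Coriolis parameter at 69°N:
f = 2Ω sin φ = 2 × 7.29×10⁻⁵ × sin 69° = 1.36×10⁻⁴ s⁻¹
Pressure gradient: |∂P/∂n| = 500 Pa / 445000 m = 1.12×10⁻³ Pa/m
Geostrophic balance (pressure-gradient force = Coriolis force):
V_g = (1/(fρ)) |∂P/∂n| = 1.12×10⁻³ / (1.36×10⁻⁴ × 0.663) = 12.5 m/s
Converting: 12.5 m/s × 3.6 = 45 km/h

45 km/h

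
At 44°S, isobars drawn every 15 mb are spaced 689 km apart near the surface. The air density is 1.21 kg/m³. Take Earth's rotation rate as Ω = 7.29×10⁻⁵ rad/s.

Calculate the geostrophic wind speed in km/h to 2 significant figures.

64 km/h

Coriolis parameter at 44°S:
f = 2Ω sin φ = 2 × 7.29×10⁻⁵ × sin 44° = 1.01×10⁻⁴ s⁻¹
Pressure gradient: |∂P/∂n| = 1500 Pa / 689000 m = 2.18×10⁻³ Pa/m
Geostrophic balance (pressure-gradient force = Coriolis force):
V_g = (1/(fρ)) |∂P/∂n| = 2.18×10⁻³ / (1.01×10⁻⁴ × 1.21) = 17.8 m/s
Converting: 17.8 m/s × 3.6 = 64 km/h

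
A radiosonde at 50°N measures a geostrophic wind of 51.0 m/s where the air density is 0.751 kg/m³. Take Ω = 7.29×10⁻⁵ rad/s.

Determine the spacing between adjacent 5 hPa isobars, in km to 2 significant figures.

Coriolis parameter at 50°N:
f = 2Ω sin φ = 2 × 7.29×10⁻⁵ × sin 50° = 1.12×10⁻⁴ s⁻¹
Geostrophic balance rearranged: |∂P/∂n| = f ρ V_g
|∂P/∂n| = 1.12×10⁻⁴ × 0.751 × 51.0 = 4.28×10⁻³ Pa/m
Isobar spacing: Δn = ΔP/|∂P/∂n| = 500 Pa / 4.28×10⁻³ Pa/m = 116882 m ≈ 120 km

120 km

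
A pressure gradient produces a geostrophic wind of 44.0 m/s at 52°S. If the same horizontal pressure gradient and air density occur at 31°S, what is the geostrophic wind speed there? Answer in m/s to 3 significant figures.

67.3 m/s

With the same pressure gradient and density, V_g ∝ 1/f ∝ 1/sin φ.
V₂ = V₁ · sin φ₁ / sin φ₂ = 44.0 × sin 52° / sin 31°
V₂ = 44.0 × 0.7880/0.5150 = 67.3 m/s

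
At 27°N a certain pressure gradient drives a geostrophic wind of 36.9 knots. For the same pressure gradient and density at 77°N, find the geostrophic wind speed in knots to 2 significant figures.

With the same pressure gradient and density, V_g ∝ 1/f ∝ 1/sin φ.
V₂ = V₁ · sin φ₁ / sin φ₂ = 36.9 × sin 27° / sin 77°
V₂ = 36.9 × 0.4540/0.9744 = 17 knots

17 knots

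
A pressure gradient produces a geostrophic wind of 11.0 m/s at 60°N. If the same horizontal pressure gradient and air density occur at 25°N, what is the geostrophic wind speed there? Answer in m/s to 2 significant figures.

With the same pressure gradient and density, V_g ∝ 1/f ∝ 1/sin φ.
V₂ = V₁ · sin φ₁ / sin φ₂ = 11.0 × sin 60° / sin 25°
V₂ = 11.0 × 0.8660/0.4226 = 23 m/s

23 m/s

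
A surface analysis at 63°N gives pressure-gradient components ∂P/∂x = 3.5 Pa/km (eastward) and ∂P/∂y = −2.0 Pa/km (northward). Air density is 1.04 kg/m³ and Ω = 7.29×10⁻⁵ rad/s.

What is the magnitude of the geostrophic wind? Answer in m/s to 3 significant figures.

Coriolis parameter at 63°N:
f = 2Ω sin φ = 2 × 7.29×10⁻⁵ × sin 63° = 1.30×10⁻⁴ s⁻¹
Component geostrophic relations (x east, y north):
u_g = −(1/(fρ)) ∂P/∂y,  v_g = (1/(fρ)) ∂P/∂x
u_g = −(−2.0×10⁻³)/(1.30×10⁻⁴ × 1.04) = 14.8 m/s;  v_g = (3.5×10⁻³)/(1.30×10⁻⁴ × 1.04) = 25.9 m/s
|V_g| = √(u_g² + v_g²) = 29.8 m/s

29.8 m/s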